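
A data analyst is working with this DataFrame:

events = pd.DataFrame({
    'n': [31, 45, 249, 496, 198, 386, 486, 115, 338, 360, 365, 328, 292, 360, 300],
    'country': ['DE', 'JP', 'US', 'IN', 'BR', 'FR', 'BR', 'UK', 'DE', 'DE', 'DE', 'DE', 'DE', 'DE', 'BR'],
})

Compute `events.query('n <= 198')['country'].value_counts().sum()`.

filter rows where n <= 198:
     n country
0   31      DE
1   45      JP
4  198      BR
7  115      UK
value_counts of country:
country
DE    1
JP    1
BR    1
UK    1
Name: count, dtype: int64
Taking the sum of the resulting series gives 4.

4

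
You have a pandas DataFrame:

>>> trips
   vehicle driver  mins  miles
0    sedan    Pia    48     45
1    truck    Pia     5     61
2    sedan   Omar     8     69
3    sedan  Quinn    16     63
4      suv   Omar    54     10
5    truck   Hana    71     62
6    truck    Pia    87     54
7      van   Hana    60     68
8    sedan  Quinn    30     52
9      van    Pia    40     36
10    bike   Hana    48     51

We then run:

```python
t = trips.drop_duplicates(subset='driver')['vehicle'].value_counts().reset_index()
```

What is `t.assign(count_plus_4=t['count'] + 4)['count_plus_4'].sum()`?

drop duplicate driver (keep=first):
  vehicle driver  mins  miles
0   sedan    Pia    48     45
2   sedan   Omar     8     69
3   sedan  Quinn    16     63
5   truck   Hana    71     62
value_counts of vehicle:
vehicle
sedan    3
truck    1
Name: count, dtype: int64
reset_index():
  vehicle  count
0   sedan      3
1   truck      1
add column count_plus_4 = t['count'] + 4:
  vehicle  count  count_plus_4
0   sedan      3             7
1   truck      1             5
The sum of column 'count_plus_4' is 12.

12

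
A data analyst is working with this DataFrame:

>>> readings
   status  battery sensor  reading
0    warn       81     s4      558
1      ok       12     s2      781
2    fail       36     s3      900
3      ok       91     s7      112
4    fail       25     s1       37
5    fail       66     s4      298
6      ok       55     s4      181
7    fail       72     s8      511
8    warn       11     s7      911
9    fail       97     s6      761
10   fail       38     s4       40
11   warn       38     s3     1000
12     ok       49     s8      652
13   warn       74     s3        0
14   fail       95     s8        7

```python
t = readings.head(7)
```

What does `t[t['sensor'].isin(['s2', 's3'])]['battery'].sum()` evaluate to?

take first 7 rows:
  status  battery sensor  reading
0   warn       81     s4      558
1     ok       12     s2      781
2   fail       36     s3      900
3     ok       91     s7      112
4   fail       25     s1       37
5   fail       66     s4      298
6     ok       55     s4      181
filter rows where sensor in ['s2', 's3']:
  status  battery sensor  reading
1     ok       12     s2      781
2   fail       36     s3      900

48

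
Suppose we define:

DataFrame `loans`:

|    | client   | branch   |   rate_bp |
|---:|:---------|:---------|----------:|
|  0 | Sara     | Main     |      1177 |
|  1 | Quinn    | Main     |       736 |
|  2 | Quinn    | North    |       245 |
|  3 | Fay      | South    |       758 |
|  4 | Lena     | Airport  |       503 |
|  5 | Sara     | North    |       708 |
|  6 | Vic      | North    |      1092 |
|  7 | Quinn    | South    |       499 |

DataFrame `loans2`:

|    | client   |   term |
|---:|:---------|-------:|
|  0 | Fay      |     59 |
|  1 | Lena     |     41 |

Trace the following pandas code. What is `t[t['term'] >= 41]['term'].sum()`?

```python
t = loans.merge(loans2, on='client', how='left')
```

100.0

merge on 'client' (how='left') → 8 rows:
  client   branch  rate_bp  term
0   Sara     Main     1177   NaN
1  Quinn     Main      736   NaN
2  Quinn    North      245   NaN
3    Fay    South      758  59.0
4   Lena  Airport      503  41.0
5   Sara    North      708   NaN
6    Vic    North     1092   NaN
7  Quinn    South      499   NaN
filter rows where term >= 41:
  client   branch  rate_bp  term
3    Fay    South      758  59.0
4   Lena  Airport      503  41.0
Taking the sum of column 'term' gives 100.0.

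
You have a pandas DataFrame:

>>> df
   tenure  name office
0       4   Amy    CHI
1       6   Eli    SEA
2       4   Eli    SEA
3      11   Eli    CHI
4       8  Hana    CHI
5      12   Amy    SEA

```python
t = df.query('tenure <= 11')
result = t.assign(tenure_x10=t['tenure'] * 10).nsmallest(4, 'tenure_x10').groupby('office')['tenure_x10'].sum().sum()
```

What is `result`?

filter rows where tenure <= 11:
   tenure  name office
0       4   Amy    CHI
1       6   Eli    SEA
2       4   Eli    SEA
3      11   Eli    CHI
4       8  Hana    CHI
add column tenure_x10 = t['tenure'] * 10:
   tenure  name office  tenure_x10
0       4   Amy    CHI          40
1       6   Eli    SEA          60
2       4   Eli    SEA          40
3      11   Eli    CHI         110
4       8  Hana    CHI          80
take 4 rows with smallest tenure_x10:
   tenure  name office  tenure_x10
0       4   Amy    CHI          40
2       4   Eli    SEA          40
1       6   Eli    SEA          60
4       8  Hana    CHI          80
group by office, sum of tenure_x10:
office
CHI    120
SEA    100
Name: tenure_x10, dtype: int64

220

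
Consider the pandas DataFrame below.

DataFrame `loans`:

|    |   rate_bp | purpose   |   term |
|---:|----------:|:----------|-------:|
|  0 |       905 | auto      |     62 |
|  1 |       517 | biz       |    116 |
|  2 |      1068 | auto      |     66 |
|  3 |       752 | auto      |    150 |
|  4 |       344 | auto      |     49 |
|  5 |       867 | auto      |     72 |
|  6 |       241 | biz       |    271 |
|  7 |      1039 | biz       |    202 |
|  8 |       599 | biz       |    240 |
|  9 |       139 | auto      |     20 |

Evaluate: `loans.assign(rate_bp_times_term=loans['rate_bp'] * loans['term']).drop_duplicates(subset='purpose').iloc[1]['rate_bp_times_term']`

59972

add column rate_bp_times_term = loans['rate_bp'] * loans['term']:
   rate_bp purpose  term  rate_bp_times_term
0      905    auto    62               56110
1      517     biz   116               59972
2     1068    auto    66               70488
3      752    auto   150              112800
4      344    auto    49               16856
5      867    auto    72               62424
6      241     biz   271               65311
7     1039     biz   202              209878
8      599     biz   240              143760
9      139    auto    20                2780
drop duplicate purpose (keep=first):
   rate_bp purpose  term  rate_bp_times_term
0      905    auto    62               56110
1      517     biz   116               59972
So iloc[1]['rate_bp_times_term'] = 59972.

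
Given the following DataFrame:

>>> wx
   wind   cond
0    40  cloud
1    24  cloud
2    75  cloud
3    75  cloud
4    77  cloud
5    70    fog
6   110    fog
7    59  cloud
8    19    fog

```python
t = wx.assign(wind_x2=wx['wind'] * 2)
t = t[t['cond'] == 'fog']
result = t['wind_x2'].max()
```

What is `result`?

220

add column wind_x2 = wx['wind'] * 2:
   wind   cond  wind_x2
0    40  cloud       80
1    24  cloud       48
2    75  cloud      150
3    75  cloud      150
4    77  cloud      154
5    70    fog      140
6   110    fog      220
7    59  cloud      118
8    19    fog       38
filter rows where cond == 'fog':
   wind cond  wind_x2
5    70  fog      140
6   110  fog      220
8    19  fog       38
Finally, max of column 'wind_x2' = 220.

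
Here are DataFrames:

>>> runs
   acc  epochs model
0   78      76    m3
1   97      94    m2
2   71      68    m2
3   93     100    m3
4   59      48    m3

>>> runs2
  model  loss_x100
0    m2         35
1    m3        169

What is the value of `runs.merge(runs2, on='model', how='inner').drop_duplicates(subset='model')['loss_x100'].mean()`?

merge on 'model' (how='inner') → 5 rows:
   acc  epochs model  loss_x100
0   78      76    m3        169
1   97      94    m2         35
2   71      68    m2         35
3   93     100    m3        169
4   59      48    m3        169
drop duplicate model (keep=first):
   acc  epochs model  loss_x100
0   78      76    m3        169
1   97      94    m2         35
Finally, mean of column 'loss_x100' = 102.0.

102.0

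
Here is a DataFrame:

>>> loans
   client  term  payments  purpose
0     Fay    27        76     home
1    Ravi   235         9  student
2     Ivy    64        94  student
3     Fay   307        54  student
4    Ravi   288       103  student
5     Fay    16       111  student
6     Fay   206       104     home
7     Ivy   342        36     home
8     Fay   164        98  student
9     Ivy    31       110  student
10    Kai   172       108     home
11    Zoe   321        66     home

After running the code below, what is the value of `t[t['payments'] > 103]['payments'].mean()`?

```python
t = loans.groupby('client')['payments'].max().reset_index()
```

group by client, max of payments:
client
Fay     111
Ivy     110
Kai     108
Ravi    103
Zoe      66
Name: payments, dtype: int64
reset_index():
  client  payments
0    Fay       111
1    Ivy       110
2    Kai       108
3   Ravi       103
4    Zoe        66
filter rows where payments > 103:
  client  payments
0    Fay       111
1    Ivy       110
2    Kai       108
Reading off the mean of column 'payments', we get 109.666666667.

109.666666667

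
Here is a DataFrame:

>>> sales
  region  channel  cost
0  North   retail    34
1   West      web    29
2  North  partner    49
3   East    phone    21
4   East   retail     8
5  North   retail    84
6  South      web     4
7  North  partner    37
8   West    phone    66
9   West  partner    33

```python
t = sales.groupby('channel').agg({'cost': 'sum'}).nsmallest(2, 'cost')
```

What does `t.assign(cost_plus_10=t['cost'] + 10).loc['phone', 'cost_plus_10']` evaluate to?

97

group by channel, sum of cost:
         cost
channel      
partner   119
phone      87
retail    126
web        33
take 2 rows with smallest cost:
         cost
channel      
web        33
phone      87
add column cost_plus_10 = t['cost'] + 10:
         cost  cost_plus_10
channel                    
web        33            43
phone      87            97
So loc['phone', 'cost_plus_10'] = 97.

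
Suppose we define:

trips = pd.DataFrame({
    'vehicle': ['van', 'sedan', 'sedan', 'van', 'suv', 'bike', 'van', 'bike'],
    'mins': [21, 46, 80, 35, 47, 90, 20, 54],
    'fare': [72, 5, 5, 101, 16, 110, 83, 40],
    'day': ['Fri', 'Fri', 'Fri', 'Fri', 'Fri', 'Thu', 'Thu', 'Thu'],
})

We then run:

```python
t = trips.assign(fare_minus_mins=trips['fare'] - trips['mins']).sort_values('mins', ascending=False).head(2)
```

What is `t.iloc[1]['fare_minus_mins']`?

-75

add column fare_minus_mins = trips['fare'] - trips['mins']:
  vehicle  mins  fare  day  fare_minus_mins
0     van    21    72  Fri               51
1   sedan    46     5  Fri              -41
2   sedan    80     5  Fri              -75
3     van    35   101  Fri               66
4     suv    47    16  Fri              -31
5    bike    90   110  Thu               20
6     van    20    83  Thu               63
7    bike    54    40  Thu              -14
sort by mins descending:
  vehicle  mins  fare  day  fare_minus_mins
5    bike    90   110  Thu               20
2   sedan    80     5  Fri              -75
7    bike    54    40  Thu              -14
4     suv    47    16  Fri              -31
1   sedan    46     5  Fri              -41
3     van    35   101  Fri               66
0     van    21    72  Fri               51
6     van    20    83  Thu               63
take first 2 rows:
  vehicle  mins  fare  day  fare_minus_mins
5    bike    90   110  Thu               20
2   sedan    80     5  Fri              -75
Finally, value at position 1, column 'fare_minus_mins' = -75.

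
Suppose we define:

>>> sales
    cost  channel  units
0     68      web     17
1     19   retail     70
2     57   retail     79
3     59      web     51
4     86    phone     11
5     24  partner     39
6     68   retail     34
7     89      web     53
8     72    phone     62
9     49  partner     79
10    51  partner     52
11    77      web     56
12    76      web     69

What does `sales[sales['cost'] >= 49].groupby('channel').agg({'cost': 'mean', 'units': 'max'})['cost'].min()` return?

filter rows where cost >= 49:
    cost  channel  units
0     68      web     17
2     57   retail     79
3     59      web     51
4     86    phone     11
6     68   retail     34
7     89      web     53
8     72    phone     62
9     49  partner     79
10    51  partner     52
11    77      web     56
12    76      web     69
group by channel: mean(cost), max(units):
         cost  units
channel             
partner  50.0     79
phone    79.0     62
retail   62.5     79
web      73.8     69
The min of column 'cost' is 50.0.

50.0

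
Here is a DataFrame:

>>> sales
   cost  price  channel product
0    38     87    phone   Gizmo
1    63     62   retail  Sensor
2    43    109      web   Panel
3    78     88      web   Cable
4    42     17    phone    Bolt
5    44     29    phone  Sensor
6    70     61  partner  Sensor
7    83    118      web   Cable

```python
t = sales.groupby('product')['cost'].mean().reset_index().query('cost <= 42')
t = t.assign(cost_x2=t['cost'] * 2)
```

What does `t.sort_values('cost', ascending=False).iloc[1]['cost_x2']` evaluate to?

group by product, mean of cost:
product
Bolt      42.0
Cable     80.5
Gizmo     38.0
Panel     43.0
Sensor    59.0
Name: cost, dtype: float64
reset_index():
  product  cost
0    Bolt  42.0
1   Cable  80.5
2   Gizmo  38.0
3   Panel  43.0
4  Sensor  59.0
filter rows where cost <= 42:
  product  cost
0    Bolt  42.0
2   Gizmo  38.0
add column cost_x2 = t['cost'] * 2:
  product  cost  cost_x2
0    Bolt  42.0     84.0
2   Gizmo  38.0     76.0
sort by cost descending:
  product  cost  cost_x2
0    Bolt  42.0     84.0
2   Gizmo  38.0     76.0
Reading off the value at position 1, column 'cost_x2', we get 76.0.

76.0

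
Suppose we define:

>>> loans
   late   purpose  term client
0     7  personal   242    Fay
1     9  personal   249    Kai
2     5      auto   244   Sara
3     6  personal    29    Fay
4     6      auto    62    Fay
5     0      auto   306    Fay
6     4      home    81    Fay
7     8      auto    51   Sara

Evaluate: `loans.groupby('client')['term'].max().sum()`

group by client, max of term:
client
Fay     306
Kai     249
Sara    244
Name: term, dtype: int64
sum of the resulting series → 799

799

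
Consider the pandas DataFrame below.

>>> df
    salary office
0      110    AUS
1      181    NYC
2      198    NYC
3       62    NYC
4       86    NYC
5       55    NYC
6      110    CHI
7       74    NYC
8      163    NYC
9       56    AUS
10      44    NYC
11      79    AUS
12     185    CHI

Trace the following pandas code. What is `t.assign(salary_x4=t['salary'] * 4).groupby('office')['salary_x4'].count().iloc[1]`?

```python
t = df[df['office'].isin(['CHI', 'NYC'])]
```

8

filter rows where office in ['CHI', 'NYC']:
    salary office
1      181    NYC
2      198    NYC
3       62    NYC
4       86    NYC
5       55    NYC
6      110    CHI
7       74    NYC
8      163    NYC
10      44    NYC
12     185    CHI
add column salary_x4 = t['salary'] * 4:
    salary office  salary_x4
1      181    NYC        724
2      198    NYC        792
3       62    NYC        248
4       86    NYC        344
5       55    NYC        220
6      110    CHI        440
7       74    NYC        296
8      163    NYC        652
10      44    NYC        176
12     185    CHI        740
group by office, count of salary_x4:
office
CHI    2
NYC    8
Name: salary_x4, dtype: int64
Finally, value at position 1 = 8.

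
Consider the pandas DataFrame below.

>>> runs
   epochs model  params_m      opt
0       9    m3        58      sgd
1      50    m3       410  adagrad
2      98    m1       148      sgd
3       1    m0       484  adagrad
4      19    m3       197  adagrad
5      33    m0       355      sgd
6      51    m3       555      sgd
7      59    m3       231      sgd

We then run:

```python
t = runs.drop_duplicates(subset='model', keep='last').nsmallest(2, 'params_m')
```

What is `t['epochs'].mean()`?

drop duplicate model (keep=last):
   epochs model  params_m  opt
2      98    m1       148  sgd
5      33    m0       355  sgd
7      59    m3       231  sgd
take 2 rows with smallest params_m:
   epochs model  params_m  opt
2      98    m1       148  sgd
7      59    m3       231  sgd

78.5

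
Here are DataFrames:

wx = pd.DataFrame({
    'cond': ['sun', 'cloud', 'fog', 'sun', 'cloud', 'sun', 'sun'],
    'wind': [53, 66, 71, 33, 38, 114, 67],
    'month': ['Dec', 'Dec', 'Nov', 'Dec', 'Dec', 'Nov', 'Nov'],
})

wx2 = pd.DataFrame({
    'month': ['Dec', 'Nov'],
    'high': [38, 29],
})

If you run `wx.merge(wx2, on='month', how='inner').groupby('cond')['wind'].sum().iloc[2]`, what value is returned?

267

merge on 'month' (how='inner') → 7 rows:
    cond  wind month  high
0    sun    53   Dec    38
1  cloud    66   Dec    38
2    fog    71   Nov    29
3    sun    33   Dec    38
4  cloud    38   Dec    38
5    sun   114   Nov    29
6    sun    67   Nov    29
group by cond, sum of wind:
cond
cloud    104
fog       71
sun      267
Name: wind, dtype: int64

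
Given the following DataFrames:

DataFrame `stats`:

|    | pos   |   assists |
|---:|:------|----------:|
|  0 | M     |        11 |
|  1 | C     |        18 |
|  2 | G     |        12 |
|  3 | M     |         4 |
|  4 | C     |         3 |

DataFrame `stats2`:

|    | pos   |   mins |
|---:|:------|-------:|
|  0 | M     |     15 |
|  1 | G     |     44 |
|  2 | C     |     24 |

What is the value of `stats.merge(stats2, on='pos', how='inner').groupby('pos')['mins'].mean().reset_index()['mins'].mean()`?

merge on 'pos' (how='inner') → 5 rows:
  pos  assists  mins
0   M       11    15
1   C       18    24
2   G       12    44
3   M        4    15
4   C        3    24
group by pos, mean of mins:
pos
C    24.0
G    44.0
M    15.0
Name: mins, dtype: float64
reset_index():
  pos  mins
0   C  24.0
1   G  44.0
2   M  15.0
Finally, mean of column 'mins' = 27.6666666667.

27.6666666667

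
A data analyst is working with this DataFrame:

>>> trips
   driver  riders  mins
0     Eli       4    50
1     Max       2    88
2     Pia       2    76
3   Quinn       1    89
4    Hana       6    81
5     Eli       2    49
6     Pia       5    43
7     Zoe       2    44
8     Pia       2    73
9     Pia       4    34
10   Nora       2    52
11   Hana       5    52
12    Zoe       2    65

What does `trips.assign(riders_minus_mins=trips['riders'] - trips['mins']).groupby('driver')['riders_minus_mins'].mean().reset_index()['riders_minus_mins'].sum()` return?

-437.25

add column riders_minus_mins = trips['riders'] - trips['mins']:
   driver  riders  mins  riders_minus_mins
0     Eli       4    50                -46
1     Max       2    88                -86
2     Pia       2    76                -74
3   Quinn       1    89                -88
4    Hana       6    81                -75
5     Eli       2    49                -47
6     Pia       5    43                -38
7     Zoe       2    44                -42
8     Pia       2    73                -71
9     Pia       4    34                -30
10   Nora       2    52                -50
11   Hana       5    52                -47
12    Zoe       2    65                -63
group by driver, mean of riders_minus_mins:
driver
Eli     -46.50
Hana    -61.00
Max     -86.00
Nora    -50.00
Pia     -53.25
Quinn   -88.00
Zoe     -52.50
Name: riders_minus_mins, dtype: float64
reset_index():
  driver  riders_minus_mins
0    Eli             -46.50
1   Hana             -61.00
2    Max             -86.00
3   Nora             -50.00
4    Pia             -53.25
5  Quinn             -88.00
6    Zoe             -52.50
Finally, sum of column 'riders_minus_mins' = -437.25.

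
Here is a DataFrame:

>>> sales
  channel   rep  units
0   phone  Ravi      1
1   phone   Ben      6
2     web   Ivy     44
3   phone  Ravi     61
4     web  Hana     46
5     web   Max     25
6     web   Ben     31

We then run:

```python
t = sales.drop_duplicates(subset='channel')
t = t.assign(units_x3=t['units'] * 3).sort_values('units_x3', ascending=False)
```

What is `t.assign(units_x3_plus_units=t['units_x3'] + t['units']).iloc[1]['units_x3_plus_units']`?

drop duplicate channel (keep=first):
  channel   rep  units
0   phone  Ravi      1
2     web   Ivy     44
add column units_x3 = t['units'] * 3:
  channel   rep  units  units_x3
0   phone  Ravi      1         3
2     web   Ivy     44       132
sort by units_x3 descending:
  channel   rep  units  units_x3
2     web   Ivy     44       132
0   phone  Ravi      1         3
add column units_x3_plus_units = t['units_x3'] + t['units']:
  channel   rep  units  units_x3  units_x3_plus_units
2     web   Ivy     44       132                  176
0   phone  Ravi      1         3                    4

4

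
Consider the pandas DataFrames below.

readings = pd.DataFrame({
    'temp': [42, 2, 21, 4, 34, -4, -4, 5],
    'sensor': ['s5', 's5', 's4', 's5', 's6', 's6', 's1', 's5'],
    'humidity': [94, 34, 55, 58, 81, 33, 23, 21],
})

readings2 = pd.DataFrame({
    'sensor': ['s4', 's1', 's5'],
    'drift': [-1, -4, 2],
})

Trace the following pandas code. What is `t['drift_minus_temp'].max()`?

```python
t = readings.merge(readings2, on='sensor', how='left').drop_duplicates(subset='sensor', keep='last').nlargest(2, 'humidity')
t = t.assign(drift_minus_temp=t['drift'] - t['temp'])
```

merge on 'sensor' (how='left') → 8 rows:
   temp sensor  humidity  drift
0    42     s5        94    2.0
1     2     s5        34    2.0
2    21     s4        55   -1.0
3     4     s5        58    2.0
4    34     s6        81    NaN
5    -4     s6        33    NaN
6    -4     s1        23   -4.0
7     5     s5        21    2.0
drop duplicate sensor (keep=last):
   temp sensor  humidity  drift
2    21     s4        55   -1.0
5    -4     s6        33    NaN
6    -4     s1        23   -4.0
7     5     s5        21    2.0
take 2 rows with largest humidity:
   temp sensor  humidity  drift
2    21     s4        55   -1.0
5    -4     s6        33    NaN
add column drift_minus_temp = t['drift'] - t['temp']:
   temp sensor  humidity  drift  drift_minus_temp
2    21     s4        55   -1.0             -22.0
5    -4     s6        33    NaN               NaN

-22.0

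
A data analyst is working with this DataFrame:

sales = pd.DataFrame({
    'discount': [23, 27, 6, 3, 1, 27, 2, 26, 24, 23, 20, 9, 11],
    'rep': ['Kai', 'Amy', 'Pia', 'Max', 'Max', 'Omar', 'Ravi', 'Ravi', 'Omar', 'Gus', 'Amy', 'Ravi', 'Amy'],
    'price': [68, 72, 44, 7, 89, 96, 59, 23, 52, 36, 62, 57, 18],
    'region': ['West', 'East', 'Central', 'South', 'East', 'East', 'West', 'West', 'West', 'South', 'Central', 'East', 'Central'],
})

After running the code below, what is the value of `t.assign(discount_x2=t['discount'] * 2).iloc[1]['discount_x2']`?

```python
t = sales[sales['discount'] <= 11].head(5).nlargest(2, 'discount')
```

filter rows where discount <= 11:
    discount   rep  price   region
2          6   Pia     44  Central
3          3   Max      7    South
4          1   Max     89     East
6          2  Ravi     59     West
11         9  Ravi     57     East
12        11   Amy     18  Central
take first 5 rows:
    discount   rep  price   region
2          6   Pia     44  Central
3          3   Max      7    South
4          1   Max     89     East
6          2  Ravi     59     West
11         9  Ravi     57     East
take 2 rows with largest discount:
    discount   rep  price   region
11         9  Ravi     57     East
2          6   Pia     44  Central
add column discount_x2 = t['discount'] * 2:
    discount   rep  price   region  discount_x2
11         9  Ravi     57     East           18
2          6   Pia     44  Central           12
Hence 12.

12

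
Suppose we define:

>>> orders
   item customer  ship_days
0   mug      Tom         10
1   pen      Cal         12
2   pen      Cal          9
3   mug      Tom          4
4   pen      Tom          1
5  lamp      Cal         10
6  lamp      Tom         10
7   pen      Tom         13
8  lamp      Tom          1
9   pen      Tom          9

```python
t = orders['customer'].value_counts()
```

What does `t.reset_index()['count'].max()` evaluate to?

value_counts of customer:
customer
Tom    7
Cal    3
Name: count, dtype: int64
reset_index():
  customer  count
0      Tom      7
1      Cal      3
max of column 'count' → 7

7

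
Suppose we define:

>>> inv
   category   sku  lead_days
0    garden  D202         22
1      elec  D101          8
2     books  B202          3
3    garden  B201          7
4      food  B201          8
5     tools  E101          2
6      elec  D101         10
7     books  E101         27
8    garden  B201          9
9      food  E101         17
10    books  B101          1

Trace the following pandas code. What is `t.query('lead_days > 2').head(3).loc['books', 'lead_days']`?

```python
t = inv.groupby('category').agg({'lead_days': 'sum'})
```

group by category, sum of lead_days:
          lead_days
category           
books            31
elec             18
food             25
garden           38
tools             2
filter rows where lead_days > 2:
          lead_days
category           
books            31
elec             18
food             25
garden           38
take first 3 rows:
          lead_days
category           
books            31
elec             18
food             25
Taking the value at row 'books', column 'lead_days' gives 31.

31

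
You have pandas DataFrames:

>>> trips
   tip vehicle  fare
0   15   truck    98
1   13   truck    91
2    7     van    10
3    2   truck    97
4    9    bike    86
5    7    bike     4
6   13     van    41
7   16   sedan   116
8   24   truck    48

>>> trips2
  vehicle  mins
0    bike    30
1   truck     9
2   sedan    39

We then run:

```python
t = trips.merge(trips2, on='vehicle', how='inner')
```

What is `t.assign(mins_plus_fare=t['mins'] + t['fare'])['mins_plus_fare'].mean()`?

96.4285714286

merge on 'vehicle' (how='inner') → 7 rows:
   tip vehicle  fare  mins
0   15   truck    98     9
1   13   truck    91     9
2    2   truck    97     9
3    9    bike    86    30
4    7    bike     4    30
5   16   sedan   116    39
6   24   truck    48     9
add column mins_plus_fare = t['mins'] + t['fare']:
   tip vehicle  fare  mins  mins_plus_fare
0   15   truck    98     9             107
1   13   truck    91     9             100
2    2   truck    97     9             106
3    9    bike    86    30             116
4    7    bike     4    30              34
5   16   sedan   116    39             155
6   24   truck    48     9              57
Then the mean of column 'mins_plus_fare': 96.4285714286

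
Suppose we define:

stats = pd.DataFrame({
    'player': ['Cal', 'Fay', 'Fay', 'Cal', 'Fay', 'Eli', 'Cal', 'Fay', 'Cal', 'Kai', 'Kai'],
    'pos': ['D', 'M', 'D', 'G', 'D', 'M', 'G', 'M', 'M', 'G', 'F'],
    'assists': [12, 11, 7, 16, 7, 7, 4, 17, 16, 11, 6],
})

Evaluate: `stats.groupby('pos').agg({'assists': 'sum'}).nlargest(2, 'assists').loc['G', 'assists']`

group by pos, sum of assists:
     assists
pos         
D         26
F          6
G         31
M         51
take 2 rows with largest assists:
     assists
pos         
M         51
G         31
value at row 'G', column 'assists' → 31

31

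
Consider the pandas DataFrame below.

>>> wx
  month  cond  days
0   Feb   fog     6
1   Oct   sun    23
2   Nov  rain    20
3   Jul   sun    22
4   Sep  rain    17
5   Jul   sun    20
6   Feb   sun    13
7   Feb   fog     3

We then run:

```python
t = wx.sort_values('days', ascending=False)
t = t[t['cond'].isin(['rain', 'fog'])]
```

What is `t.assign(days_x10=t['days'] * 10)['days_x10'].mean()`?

115.0

sort by days descending:
  month  cond  days
1   Oct   sun    23
3   Jul   sun    22
2   Nov  rain    20
5   Jul   sun    20
4   Sep  rain    17
6   Feb   sun    13
0   Feb   fog     6
7   Feb   fog     3
filter rows where cond in ['rain', 'fog']:
  month  cond  days
2   Nov  rain    20
4   Sep  rain    17
0   Feb   fog     6
7   Feb   fog     3
add column days_x10 = t['days'] * 10:
  month  cond  days  days_x10
2   Nov  rain    20       200
4   Sep  rain    17       170
0   Feb   fog     6        60
7   Feb   fog     3        30
mean of column 'days_x10' → 115.0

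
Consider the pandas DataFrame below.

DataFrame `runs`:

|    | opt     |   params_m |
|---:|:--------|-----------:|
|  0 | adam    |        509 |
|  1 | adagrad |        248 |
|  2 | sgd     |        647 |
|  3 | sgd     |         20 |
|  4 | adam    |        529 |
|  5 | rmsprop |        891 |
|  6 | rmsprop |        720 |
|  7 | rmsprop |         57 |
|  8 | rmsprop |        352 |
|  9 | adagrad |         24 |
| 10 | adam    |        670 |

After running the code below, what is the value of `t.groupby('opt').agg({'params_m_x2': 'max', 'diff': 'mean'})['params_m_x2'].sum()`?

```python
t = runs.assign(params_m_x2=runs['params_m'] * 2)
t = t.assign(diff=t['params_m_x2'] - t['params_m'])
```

4912

add column params_m_x2 = runs['params_m'] * 2:
        opt  params_m  params_m_x2
0      adam       509         1018
1   adagrad       248          496
2       sgd       647         1294
3       sgd        20           40
4      adam       529         1058
5   rmsprop       891         1782
6   rmsprop       720         1440
7   rmsprop        57          114
8   rmsprop       352          704
9   adagrad        24           48
10     adam       670         1340
add column diff = t['params_m_x2'] - t['params_m']:
        opt  params_m  params_m_x2  diff
0      adam       509         1018   509
1   adagrad       248          496   248
2       sgd       647         1294   647
3       sgd        20           40    20
4      adam       529         1058   529
5   rmsprop       891         1782   891
6   rmsprop       720         1440   720
7   rmsprop        57          114    57
8   rmsprop       352          704   352
9   adagrad        24           48    24
10     adam       670         1340   670
group by opt: max(params_m_x2), mean(diff):
         params_m_x2        diff
opt                             
adagrad          496  136.000000
adam            1340  569.333333
rmsprop         1782  505.000000
sgd             1294  333.500000
Reading off the sum of column 'params_m_x2', we get 4912.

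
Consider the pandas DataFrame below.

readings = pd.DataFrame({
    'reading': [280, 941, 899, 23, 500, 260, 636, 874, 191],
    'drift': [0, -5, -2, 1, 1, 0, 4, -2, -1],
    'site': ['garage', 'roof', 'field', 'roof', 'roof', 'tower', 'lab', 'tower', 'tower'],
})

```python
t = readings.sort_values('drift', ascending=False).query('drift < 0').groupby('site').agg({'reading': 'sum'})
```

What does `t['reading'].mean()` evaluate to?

sort by drift descending:
   reading  drift    site
6      636      4     lab
3       23      1    roof
4      500      1    roof
0      280      0  garage
5      260      0   tower
8      191     -1   tower
2      899     -2   field
7      874     -2   tower
1      941     -5    roof
filter rows where drift < 0:
   reading  drift   site
8      191     -1  tower
2      899     -2  field
7      874     -2  tower
1      941     -5   roof
group by site, sum of reading:
       reading
site          
field      899
roof       941
tower     1065
mean of column 'reading' → 968.333333333

968.333333333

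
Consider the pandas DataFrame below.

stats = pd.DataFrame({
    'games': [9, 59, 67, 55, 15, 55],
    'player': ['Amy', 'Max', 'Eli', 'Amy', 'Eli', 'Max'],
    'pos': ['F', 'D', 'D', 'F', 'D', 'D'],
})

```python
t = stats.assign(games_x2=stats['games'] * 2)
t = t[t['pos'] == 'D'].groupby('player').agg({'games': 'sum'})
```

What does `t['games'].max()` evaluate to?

114

add column games_x2 = stats['games'] * 2:
   games player pos  games_x2
0      9    Amy   F        18
1     59    Max   D       118
2     67    Eli   D       134
3     55    Amy   F       110
4     15    Eli   D        30
5     55    Max   D       110
filter rows where pos == 'D':
   games player pos  games_x2
1     59    Max   D       118
2     67    Eli   D       134
4     15    Eli   D        30
5     55    Max   D       110
group by player, sum of games:
        games
player       
Eli        82
Max       114
Finally, max of column 'games' = 114.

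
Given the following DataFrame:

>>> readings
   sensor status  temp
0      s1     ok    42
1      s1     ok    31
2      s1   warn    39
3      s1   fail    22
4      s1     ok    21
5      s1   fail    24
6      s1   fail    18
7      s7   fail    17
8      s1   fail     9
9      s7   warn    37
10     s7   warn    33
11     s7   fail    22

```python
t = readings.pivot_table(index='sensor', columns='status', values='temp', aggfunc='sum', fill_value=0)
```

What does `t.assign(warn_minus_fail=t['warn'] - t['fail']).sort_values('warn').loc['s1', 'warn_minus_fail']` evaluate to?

-34

pivot: rows=sensor, cols=status, sum(temp):
status  fail  ok  warn
sensor                
s1        73  94    39
s7        39   0    70
add column warn_minus_fail = t['warn'] - t['fail']:
status  fail  ok  warn  warn_minus_fail
sensor                                 
s1        73  94    39              -34
s7        39   0    70               31
sort by warn:
status  fail  ok  warn  warn_minus_fail
sensor                                 
s1        73  94    39              -34
s7        39   0    70               31
Then the value at row 's1', column 'warn_minus_fail': -34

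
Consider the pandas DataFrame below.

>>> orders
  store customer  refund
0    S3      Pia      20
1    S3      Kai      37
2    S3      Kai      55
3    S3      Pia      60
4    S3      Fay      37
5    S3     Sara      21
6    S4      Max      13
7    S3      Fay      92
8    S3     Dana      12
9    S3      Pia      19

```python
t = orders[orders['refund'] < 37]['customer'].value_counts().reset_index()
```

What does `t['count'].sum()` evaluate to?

filter rows where refund < 37:
  store customer  refund
0    S3      Pia      20
5    S3     Sara      21
6    S4      Max      13
8    S3     Dana      12
9    S3      Pia      19
value_counts of customer:
customer
Pia     2
Sara    1
Max     1
Dana    1
Name: count, dtype: int64
reset_index():
  customer  count
0      Pia      2
1     Sara      1
2      Max      1
3     Dana      1

5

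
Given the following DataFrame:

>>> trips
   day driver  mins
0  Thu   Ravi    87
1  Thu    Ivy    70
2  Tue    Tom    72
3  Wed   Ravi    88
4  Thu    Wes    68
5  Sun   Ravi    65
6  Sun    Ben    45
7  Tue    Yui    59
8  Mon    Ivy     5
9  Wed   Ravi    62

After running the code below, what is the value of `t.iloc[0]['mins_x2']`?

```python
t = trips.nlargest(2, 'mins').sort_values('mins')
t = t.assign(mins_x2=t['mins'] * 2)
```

174

take 2 rows with largest mins:
   day driver  mins
3  Wed   Ravi    88
0  Thu   Ravi    87
sort by mins:
   day driver  mins
0  Thu   Ravi    87
3  Wed   Ravi    88
add column mins_x2 = t['mins'] * 2:
   day driver  mins  mins_x2
0  Thu   Ravi    87      174
3  Wed   Ravi    88      176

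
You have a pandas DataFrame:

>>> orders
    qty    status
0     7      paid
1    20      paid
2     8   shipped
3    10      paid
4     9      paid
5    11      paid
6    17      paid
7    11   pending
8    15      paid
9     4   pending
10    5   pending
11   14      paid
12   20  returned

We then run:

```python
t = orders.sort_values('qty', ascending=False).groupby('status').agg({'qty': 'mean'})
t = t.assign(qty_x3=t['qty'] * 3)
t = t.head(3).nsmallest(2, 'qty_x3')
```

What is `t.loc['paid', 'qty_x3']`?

38.625

sort by qty descending:
    qty    status
1    20      paid
12   20  returned
6    17      paid
8    15      paid
11   14      paid
5    11      paid
7    11   pending
3    10      paid
4     9      paid
2     8   shipped
0     7      paid
10    5   pending
9     4   pending
group by status, mean of qty:
                qty
status             
paid      12.875000
pending    6.666667
returned  20.000000
shipped    8.000000
add column qty_x3 = t['qty'] * 3:
                qty  qty_x3
status                     
paid      12.875000  38.625
pending    6.666667  20.000
returned  20.000000  60.000
shipped    8.000000  24.000
take first 3 rows:
                qty  qty_x3
status                     
paid      12.875000  38.625
pending    6.666667  20.000
returned  20.000000  60.000
take 2 rows with smallest qty_x3:
               qty  qty_x3
status                    
pending   6.666667  20.000
paid     12.875000  38.625
Then the value at row 'paid', column 'qty_x3': 38.625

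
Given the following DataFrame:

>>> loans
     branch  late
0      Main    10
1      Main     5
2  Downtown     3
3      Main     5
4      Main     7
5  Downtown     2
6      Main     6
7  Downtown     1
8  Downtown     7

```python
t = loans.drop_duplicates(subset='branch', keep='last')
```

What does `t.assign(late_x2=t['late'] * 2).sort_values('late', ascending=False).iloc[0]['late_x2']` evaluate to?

drop duplicate branch (keep=last):
     branch  late
6      Main     6
8  Downtown     7
add column late_x2 = t['late'] * 2:
     branch  late  late_x2
6      Main     6       12
8  Downtown     7       14
sort by late descending:
     branch  late  late_x2
8  Downtown     7       14
6      Main     6       12

14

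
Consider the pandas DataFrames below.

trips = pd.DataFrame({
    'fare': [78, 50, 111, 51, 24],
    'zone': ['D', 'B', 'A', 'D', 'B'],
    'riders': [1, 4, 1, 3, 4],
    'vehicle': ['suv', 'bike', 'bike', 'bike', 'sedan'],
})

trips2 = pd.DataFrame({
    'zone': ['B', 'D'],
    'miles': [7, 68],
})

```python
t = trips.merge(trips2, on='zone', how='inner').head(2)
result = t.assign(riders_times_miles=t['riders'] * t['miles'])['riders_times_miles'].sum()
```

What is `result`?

96

merge on 'zone' (how='inner') → 4 rows:
   fare zone  riders vehicle  miles
0    78    D       1     suv     68
1    50    B       4    bike      7
2    51    D       3    bike     68
3    24    B       4   sedan      7
take first 2 rows:
   fare zone  riders vehicle  miles
0    78    D       1     suv     68
1    50    B       4    bike      7
add column riders_times_miles = t['riders'] * t['miles']:
   fare zone  riders vehicle  miles  riders_times_miles
0    78    D       1     suv     68                  68
1    50    B       4    bike      7                  28
So sum() = 96.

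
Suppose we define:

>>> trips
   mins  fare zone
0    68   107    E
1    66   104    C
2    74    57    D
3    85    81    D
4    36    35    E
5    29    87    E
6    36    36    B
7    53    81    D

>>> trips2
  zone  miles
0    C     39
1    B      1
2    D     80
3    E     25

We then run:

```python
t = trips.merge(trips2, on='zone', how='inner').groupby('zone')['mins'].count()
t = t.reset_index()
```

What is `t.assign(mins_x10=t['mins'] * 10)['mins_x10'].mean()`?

20.0

merge on 'zone' (how='inner') → 8 rows:
   mins  fare zone  miles
0    68   107    E     25
1    66   104    C     39
2    74    57    D     80
3    85    81    D     80
4    36    35    E     25
5    29    87    E     25
6    36    36    B      1
7    53    81    D     80
group by zone, count of mins:
zone
B    1
C    1
D    3
E    3
Name: mins, dtype: int64
reset_index():
  zone  mins
0    B     1
1    C     1
2    D     3
3    E     3
add column mins_x10 = t['mins'] * 10:
  zone  mins  mins_x10
0    B     1        10
1    C     1        10
2    D     3        30
3    E     3        30
Finally, mean of column 'mins_x10' = 20.0.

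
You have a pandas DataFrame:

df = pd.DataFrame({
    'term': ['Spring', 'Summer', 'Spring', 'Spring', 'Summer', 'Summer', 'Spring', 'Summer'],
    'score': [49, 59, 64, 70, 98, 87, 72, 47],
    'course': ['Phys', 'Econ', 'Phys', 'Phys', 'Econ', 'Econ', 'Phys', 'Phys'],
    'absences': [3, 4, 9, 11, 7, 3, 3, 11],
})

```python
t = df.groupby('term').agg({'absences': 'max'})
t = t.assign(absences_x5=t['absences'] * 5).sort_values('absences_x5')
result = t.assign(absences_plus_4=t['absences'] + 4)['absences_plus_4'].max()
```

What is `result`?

group by term, max of absences:
        absences
term            
Spring        11
Summer        11
add column absences_x5 = t['absences'] * 5:
        absences  absences_x5
term                         
Spring        11           55
Summer        11           55
sort by absences_x5:
        absences  absences_x5
term                         
Spring        11           55
Summer        11           55
add column absences_plus_4 = t['absences'] + 4:
        absences  absences_x5  absences_plus_4
term                                          
Spring        11           55               15
Summer        11           55               15

15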